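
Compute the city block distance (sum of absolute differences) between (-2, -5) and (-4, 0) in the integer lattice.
7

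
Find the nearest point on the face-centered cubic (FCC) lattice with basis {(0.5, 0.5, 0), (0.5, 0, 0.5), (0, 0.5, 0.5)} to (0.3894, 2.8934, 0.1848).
(0.5, 3, 0.5)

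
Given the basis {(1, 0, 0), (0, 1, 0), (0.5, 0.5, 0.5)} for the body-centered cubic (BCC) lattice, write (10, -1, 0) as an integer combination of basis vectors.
10b₁ - b₂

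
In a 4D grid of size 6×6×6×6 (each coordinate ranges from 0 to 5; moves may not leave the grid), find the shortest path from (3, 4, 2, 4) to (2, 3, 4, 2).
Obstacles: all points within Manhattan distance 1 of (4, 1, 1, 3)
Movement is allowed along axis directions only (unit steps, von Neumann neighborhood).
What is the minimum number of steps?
6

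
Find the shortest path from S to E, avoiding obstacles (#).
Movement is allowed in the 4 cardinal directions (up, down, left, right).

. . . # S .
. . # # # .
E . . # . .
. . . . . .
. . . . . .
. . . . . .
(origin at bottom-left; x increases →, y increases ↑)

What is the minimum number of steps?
10
(one shortest path: (4, 5) → (5, 5) → (5, 4) → (5, 3) → (4, 3) → (4, 2) → (3, 2) → (2, 2) → (1, 2) → (0, 2) → (0, 3))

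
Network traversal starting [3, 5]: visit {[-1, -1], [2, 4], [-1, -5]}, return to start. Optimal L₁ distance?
28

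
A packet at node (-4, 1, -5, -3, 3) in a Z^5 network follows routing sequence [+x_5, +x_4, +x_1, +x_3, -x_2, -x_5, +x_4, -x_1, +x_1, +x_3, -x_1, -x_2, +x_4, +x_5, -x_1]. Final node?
(-5, -1, -3, 0, 4)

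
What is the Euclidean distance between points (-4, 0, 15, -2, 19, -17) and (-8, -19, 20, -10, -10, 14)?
47.6235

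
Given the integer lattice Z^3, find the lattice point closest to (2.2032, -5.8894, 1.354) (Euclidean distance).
(2, -6, 1)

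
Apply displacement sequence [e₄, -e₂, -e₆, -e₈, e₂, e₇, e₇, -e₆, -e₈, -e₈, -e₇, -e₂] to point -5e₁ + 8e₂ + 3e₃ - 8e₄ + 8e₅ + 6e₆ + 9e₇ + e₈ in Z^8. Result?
(-5, 7, 3, -7, 8, 4, 10, -2)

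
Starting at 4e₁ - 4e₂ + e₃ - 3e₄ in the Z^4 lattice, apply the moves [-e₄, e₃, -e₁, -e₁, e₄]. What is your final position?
(2, -4, 2, -3)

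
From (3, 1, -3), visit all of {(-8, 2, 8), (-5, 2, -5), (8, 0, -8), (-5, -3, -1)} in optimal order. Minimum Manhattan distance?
55
(one optimal route: (3, 1, -3) → (8, 0, -8) → (-5, 2, -5) → (-5, -3, -1) → (-8, 2, 8))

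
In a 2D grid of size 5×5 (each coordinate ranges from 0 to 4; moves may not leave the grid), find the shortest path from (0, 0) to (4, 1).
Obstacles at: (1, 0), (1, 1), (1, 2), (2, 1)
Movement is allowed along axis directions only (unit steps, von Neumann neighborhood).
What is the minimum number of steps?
9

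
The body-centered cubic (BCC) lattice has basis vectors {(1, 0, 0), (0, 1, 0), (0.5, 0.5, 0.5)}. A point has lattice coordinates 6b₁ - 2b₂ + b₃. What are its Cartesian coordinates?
(6.5, -1.5, 0.5)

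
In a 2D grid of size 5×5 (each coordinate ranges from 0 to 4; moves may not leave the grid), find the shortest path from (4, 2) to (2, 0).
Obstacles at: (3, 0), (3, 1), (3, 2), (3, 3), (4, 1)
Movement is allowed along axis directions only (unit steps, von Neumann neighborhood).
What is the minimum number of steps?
8
(one shortest path: (4, 2) → (4, 3) → (4, 4) → (3, 4) → (2, 4) → (2, 3) → (2, 2) → (2, 1) → (2, 0))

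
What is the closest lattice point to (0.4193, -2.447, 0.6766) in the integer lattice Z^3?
(0, -2, 1)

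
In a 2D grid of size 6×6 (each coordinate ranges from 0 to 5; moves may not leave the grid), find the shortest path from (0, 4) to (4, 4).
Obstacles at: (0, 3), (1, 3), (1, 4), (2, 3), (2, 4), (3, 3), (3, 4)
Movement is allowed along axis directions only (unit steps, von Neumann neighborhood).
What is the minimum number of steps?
6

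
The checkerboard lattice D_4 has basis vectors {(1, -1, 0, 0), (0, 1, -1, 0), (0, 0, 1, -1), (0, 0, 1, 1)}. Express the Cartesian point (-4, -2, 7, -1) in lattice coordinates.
-4b₁ - 6b₂ + b₃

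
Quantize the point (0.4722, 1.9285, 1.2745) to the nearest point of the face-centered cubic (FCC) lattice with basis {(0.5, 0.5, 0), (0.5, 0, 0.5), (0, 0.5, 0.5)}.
(0.5, 2, 1.5)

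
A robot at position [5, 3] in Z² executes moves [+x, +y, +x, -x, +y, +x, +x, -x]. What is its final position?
(7, 5)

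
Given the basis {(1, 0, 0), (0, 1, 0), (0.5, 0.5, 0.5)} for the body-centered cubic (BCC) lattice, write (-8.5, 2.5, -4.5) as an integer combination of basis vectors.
-4b₁ + 7b₂ - 9b₃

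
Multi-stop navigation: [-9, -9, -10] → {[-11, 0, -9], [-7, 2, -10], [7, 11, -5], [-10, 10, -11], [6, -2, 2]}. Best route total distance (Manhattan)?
76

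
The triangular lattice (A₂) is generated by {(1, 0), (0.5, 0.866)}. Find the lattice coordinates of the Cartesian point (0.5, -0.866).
b₁ - b₂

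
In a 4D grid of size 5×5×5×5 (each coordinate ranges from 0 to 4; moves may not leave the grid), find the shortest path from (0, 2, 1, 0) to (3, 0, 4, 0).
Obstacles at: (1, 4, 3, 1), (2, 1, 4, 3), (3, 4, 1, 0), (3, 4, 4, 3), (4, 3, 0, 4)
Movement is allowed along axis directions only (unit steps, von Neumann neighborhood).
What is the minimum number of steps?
8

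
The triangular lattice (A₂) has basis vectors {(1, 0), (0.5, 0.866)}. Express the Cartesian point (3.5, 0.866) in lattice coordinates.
3b₁ + b₂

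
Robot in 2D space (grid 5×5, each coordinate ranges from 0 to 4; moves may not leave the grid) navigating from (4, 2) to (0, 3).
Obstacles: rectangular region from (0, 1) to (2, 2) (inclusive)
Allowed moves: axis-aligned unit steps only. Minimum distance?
5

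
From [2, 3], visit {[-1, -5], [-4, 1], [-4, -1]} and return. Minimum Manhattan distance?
28
(one optimal route: (2, 3) → (-1, -5) → (-4, -1) → (-4, 1) → (2, 3))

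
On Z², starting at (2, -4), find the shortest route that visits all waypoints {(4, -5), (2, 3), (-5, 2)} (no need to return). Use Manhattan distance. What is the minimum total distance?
21
(one optimal route: (2, -4) → (4, -5) → (2, 3) → (-5, 2))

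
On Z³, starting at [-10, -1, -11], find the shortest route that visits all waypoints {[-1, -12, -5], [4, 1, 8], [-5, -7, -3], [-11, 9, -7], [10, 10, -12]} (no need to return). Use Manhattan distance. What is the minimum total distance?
116
(one optimal route: (-10, -1, -11) → (-11, 9, -7) → (10, 10, -12) → (4, 1, 8) → (-5, -7, -3) → (-1, -12, -5))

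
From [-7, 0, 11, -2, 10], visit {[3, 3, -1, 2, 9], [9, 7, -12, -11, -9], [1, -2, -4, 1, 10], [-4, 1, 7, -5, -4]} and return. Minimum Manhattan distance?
166
(one optimal route: (-7, 0, 11, -2, 10) → (1, -2, -4, 1, 10) → (3, 3, -1, 2, 9) → (9, 7, -12, -11, -9) → (-4, 1, 7, -5, -4) → (-7, 0, 11, -2, 10))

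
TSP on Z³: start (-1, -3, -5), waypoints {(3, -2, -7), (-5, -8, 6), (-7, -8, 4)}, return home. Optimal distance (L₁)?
58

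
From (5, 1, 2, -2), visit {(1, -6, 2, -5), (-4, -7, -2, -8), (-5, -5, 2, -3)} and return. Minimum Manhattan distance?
56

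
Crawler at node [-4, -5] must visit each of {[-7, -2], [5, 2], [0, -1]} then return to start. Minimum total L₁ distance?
38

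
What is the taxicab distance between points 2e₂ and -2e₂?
4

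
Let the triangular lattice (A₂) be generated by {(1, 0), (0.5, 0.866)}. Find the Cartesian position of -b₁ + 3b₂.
(0.5, 2.598)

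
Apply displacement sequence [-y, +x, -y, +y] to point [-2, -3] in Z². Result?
(-1, -4)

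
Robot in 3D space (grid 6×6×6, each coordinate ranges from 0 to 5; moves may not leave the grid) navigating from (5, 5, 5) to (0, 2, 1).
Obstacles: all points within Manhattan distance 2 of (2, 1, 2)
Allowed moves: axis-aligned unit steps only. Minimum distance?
12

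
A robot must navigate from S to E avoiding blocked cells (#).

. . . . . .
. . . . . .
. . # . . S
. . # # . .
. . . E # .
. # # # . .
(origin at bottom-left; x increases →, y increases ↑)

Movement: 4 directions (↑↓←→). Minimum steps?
10
(one shortest path: (5, 3) → (4, 3) → (3, 3) → (3, 4) → (2, 4) → (1, 4) → (1, 3) → (1, 2) → (1, 1) → (2, 1) → (3, 1))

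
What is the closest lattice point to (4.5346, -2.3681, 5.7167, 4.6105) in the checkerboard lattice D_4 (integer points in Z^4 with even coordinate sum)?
(5, -2, 6, 5)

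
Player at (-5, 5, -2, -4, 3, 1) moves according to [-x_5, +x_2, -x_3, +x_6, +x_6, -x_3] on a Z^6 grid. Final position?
(-5, 6, -4, -4, 2, 3)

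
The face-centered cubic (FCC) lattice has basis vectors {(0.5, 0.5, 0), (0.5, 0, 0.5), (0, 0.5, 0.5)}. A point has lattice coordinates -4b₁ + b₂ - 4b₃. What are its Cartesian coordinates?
(-1.5, -4, -1.5)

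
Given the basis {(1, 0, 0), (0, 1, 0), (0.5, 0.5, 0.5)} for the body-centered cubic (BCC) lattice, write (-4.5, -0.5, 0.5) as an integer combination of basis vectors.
-5b₁ - b₂ + b₃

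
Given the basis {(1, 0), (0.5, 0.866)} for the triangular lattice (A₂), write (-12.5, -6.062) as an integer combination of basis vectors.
-9b₁ - 7b₂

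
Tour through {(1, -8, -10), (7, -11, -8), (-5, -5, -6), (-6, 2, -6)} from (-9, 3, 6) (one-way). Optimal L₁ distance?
48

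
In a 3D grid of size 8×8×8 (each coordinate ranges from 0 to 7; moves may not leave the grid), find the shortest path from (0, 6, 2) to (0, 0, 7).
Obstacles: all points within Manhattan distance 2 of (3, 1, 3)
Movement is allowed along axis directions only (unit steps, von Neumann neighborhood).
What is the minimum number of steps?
11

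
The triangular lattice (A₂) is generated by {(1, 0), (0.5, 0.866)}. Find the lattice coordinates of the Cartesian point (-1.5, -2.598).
-3b₂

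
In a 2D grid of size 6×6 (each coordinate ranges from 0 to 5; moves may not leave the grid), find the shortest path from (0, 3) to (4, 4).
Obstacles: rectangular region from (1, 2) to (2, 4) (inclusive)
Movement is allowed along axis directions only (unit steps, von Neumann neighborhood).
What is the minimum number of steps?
7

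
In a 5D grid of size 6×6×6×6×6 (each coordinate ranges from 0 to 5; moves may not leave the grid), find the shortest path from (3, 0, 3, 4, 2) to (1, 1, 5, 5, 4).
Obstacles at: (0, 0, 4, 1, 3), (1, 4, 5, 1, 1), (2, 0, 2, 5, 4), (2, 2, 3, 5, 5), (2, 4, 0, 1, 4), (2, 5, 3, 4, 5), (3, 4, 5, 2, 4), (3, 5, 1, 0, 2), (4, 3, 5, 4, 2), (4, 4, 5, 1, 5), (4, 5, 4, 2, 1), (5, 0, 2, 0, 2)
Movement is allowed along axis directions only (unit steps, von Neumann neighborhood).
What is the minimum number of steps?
8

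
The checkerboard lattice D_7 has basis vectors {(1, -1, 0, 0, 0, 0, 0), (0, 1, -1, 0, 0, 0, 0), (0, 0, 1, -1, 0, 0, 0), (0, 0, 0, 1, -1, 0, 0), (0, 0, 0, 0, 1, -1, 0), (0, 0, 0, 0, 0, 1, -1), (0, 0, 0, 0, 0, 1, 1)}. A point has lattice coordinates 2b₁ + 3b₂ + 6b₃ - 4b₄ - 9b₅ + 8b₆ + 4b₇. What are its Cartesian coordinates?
(2, 1, 3, -10, -5, 21, -4)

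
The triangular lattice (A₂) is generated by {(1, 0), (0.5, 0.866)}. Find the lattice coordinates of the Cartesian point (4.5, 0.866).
4b₁ + b₂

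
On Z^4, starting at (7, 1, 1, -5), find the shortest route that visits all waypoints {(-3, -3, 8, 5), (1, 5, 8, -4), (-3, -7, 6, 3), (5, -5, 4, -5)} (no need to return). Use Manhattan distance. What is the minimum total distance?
59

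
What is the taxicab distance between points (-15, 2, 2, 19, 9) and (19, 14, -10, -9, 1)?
94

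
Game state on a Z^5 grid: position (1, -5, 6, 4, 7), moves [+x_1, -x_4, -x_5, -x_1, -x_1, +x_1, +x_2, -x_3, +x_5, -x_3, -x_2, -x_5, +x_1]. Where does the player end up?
(2, -5, 4, 3, 6)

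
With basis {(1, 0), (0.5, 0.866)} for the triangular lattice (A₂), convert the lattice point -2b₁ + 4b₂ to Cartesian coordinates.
(0, 3.464)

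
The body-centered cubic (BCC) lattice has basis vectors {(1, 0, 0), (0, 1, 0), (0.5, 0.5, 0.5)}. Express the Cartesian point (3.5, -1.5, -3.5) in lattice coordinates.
7b₁ + 2b₂ - 7b₃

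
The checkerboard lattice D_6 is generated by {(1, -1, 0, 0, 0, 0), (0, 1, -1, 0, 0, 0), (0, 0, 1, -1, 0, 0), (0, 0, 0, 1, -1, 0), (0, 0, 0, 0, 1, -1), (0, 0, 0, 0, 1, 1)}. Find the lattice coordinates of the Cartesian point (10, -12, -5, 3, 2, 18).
10b₁ - 2b₂ - 7b₃ - 4b₄ - 10b₅ + 8b₆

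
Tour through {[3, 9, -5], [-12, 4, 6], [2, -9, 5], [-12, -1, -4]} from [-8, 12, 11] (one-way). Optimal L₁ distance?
87
(one optimal route: (-8, 12, 11) → (-12, 4, 6) → (-12, -1, -4) → (3, 9, -5) → (2, -9, 5))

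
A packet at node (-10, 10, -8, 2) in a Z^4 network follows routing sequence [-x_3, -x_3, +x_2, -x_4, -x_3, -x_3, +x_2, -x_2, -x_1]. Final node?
(-11, 11, -12, 1)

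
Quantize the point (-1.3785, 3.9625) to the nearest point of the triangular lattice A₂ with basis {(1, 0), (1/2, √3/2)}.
(-1.5, 4.33)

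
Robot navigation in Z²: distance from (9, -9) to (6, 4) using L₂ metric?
13.3417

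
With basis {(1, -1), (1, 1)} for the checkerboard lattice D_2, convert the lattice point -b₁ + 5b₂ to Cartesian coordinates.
(4, 6)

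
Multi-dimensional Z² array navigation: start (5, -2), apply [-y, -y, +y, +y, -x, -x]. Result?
(3, -2)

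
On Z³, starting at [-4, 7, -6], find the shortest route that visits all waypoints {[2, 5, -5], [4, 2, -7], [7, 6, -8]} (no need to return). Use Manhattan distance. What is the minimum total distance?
24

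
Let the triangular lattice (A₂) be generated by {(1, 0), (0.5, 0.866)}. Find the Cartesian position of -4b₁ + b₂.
(-3.5, 0.866)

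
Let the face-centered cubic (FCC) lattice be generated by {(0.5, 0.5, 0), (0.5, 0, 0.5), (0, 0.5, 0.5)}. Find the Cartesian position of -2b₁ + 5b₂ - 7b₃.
(1.5, -4.5, -1)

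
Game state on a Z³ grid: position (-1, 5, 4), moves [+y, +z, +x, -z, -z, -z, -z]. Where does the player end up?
(0, 6, 1)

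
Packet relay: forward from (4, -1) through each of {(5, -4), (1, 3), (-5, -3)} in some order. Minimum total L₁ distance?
27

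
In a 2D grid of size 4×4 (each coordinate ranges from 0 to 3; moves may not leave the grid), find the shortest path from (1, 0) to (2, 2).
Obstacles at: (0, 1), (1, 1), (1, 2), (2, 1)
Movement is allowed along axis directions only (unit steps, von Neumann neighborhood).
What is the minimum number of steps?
5
(one shortest path: (1, 0) → (2, 0) → (3, 0) → (3, 1) → (3, 2) → (2, 2))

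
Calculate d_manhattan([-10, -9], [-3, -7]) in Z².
9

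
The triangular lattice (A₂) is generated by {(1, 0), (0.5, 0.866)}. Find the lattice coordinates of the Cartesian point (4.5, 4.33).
2b₁ + 5b₂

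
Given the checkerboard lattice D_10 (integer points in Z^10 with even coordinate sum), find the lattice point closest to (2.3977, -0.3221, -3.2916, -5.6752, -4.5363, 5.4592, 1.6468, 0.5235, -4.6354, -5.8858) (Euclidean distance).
(2, 0, -3, -6, -5, 5, 2, 0, -5, -6)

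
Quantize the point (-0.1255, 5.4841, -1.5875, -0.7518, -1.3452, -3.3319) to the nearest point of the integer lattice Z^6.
(0, 5, -2, -1, -1, -3)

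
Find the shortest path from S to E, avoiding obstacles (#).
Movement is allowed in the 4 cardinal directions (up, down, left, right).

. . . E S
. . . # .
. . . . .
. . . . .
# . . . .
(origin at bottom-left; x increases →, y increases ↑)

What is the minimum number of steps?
1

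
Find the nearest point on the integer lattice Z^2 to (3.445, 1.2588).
(3, 1)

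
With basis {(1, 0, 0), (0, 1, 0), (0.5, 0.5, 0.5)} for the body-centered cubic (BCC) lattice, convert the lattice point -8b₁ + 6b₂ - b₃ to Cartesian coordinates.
(-8.5, 5.5, -0.5)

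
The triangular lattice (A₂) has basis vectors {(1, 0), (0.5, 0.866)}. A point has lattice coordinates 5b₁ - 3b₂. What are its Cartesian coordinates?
(3.5, -2.598)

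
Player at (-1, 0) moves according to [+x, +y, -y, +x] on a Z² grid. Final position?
(1, 0)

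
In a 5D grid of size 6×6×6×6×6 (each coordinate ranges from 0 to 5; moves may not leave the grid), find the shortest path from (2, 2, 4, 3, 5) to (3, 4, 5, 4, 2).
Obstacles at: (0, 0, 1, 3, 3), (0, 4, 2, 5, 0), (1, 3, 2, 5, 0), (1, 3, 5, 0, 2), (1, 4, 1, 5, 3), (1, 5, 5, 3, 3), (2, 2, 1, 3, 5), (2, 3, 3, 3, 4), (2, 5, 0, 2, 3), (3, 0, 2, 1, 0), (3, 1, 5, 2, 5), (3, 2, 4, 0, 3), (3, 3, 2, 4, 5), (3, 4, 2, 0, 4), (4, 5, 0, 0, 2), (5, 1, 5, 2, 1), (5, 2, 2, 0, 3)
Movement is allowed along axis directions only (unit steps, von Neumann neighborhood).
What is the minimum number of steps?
8
(one shortest path: (2, 2, 4, 3, 5) → (3, 2, 4, 3, 5) → (3, 3, 4, 3, 5) → (3, 4, 4, 3, 5) → (3, 4, 5, 3, 5) → (3, 4, 5, 4, 5) → (3, 4, 5, 4, 4) → (3, 4, 5, 4, 3) → (3, 4, 5, 4, 2))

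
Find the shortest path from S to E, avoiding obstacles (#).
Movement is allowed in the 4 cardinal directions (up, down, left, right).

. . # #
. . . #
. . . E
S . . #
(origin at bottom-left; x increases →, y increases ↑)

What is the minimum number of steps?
4
(one shortest path: (0, 0) → (1, 0) → (2, 0) → (2, 1) → (3, 1))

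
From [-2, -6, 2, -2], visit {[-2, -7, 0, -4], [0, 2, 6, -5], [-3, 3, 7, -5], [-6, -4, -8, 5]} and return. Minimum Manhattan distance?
86
(one optimal route: (-2, -6, 2, -2) → (-2, -7, 0, -4) → (0, 2, 6, -5) → (-3, 3, 7, -5) → (-6, -4, -8, 5) → (-2, -6, 2, -2))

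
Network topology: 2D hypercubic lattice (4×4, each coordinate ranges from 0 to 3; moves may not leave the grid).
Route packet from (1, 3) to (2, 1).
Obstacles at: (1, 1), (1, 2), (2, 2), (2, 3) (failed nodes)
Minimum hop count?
7
(one shortest path: (1, 3) → (0, 3) → (0, 2) → (0, 1) → (0, 0) → (1, 0) → (2, 0) → (2, 1))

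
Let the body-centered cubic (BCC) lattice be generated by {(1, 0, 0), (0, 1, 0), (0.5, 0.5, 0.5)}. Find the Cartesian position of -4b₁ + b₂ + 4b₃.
(-2, 3, 2)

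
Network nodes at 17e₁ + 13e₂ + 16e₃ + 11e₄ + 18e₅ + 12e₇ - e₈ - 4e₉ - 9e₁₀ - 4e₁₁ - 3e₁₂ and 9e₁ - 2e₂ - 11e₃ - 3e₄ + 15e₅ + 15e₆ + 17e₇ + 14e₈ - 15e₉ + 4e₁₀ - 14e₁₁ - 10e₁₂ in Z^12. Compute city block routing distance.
143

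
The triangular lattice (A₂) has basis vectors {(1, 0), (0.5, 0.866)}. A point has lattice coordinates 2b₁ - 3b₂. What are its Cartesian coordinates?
(0.5, -2.598)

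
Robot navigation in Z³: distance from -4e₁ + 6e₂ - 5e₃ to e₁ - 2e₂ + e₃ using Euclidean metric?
11.1803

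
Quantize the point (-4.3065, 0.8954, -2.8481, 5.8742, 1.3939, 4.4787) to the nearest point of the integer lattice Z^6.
(-4, 1, -3, 6, 1, 4)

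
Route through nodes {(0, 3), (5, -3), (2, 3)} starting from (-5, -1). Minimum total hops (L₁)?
20
(one optimal route: (-5, -1) → (0, 3) → (2, 3) → (5, -3))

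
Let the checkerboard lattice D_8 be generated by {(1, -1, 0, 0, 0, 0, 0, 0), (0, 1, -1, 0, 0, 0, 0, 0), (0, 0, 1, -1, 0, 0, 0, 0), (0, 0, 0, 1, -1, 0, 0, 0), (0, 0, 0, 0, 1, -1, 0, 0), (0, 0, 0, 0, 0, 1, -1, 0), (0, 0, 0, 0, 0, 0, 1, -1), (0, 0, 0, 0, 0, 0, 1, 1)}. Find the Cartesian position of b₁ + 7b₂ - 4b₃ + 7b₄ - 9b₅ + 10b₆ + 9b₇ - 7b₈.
(1, 6, -11, 11, -16, 19, -8, -16)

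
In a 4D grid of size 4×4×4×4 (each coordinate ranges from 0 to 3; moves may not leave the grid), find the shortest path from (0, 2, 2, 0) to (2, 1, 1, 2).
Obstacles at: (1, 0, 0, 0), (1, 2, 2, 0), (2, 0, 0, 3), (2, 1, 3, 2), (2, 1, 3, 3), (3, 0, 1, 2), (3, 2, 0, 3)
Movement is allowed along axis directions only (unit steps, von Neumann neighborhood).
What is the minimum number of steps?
6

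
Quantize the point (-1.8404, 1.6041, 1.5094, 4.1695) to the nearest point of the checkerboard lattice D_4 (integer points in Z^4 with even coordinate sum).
(-2, 2, 2, 4)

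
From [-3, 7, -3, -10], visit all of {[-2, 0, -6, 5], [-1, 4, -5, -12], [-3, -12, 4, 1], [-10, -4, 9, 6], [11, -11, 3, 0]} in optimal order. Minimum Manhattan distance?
102
(one optimal route: (-3, 7, -3, -10) → (-1, 4, -5, -12) → (-2, 0, -6, 5) → (-10, -4, 9, 6) → (-3, -12, 4, 1) → (11, -11, 3, 0))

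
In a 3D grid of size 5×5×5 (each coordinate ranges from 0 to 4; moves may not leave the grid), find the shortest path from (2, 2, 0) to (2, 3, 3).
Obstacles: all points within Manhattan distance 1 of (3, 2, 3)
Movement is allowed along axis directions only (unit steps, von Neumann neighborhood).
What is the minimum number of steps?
4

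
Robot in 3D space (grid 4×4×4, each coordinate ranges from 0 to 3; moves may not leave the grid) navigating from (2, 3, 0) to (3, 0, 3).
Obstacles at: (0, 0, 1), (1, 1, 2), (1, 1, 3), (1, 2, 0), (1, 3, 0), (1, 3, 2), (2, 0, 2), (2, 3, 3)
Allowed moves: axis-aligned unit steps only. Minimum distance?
7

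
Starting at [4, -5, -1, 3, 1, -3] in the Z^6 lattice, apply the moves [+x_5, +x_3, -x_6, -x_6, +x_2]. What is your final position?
(4, -4, 0, 3, 2, -5)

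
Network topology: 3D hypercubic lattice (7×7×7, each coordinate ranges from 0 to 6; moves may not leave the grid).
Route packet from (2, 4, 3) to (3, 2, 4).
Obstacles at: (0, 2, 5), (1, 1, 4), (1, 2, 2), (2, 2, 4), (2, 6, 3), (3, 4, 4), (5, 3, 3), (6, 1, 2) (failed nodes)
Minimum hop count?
4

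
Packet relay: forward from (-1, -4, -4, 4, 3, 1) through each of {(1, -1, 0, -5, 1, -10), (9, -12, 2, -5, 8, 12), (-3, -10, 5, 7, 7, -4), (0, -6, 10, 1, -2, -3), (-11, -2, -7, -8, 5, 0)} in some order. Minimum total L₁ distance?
173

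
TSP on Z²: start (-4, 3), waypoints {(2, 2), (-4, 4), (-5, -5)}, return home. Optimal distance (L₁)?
32
(one optimal route: (-4, 3) → (2, 2) → (-5, -5) → (-4, 4) → (-4, 3))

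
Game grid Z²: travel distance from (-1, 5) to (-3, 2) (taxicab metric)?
5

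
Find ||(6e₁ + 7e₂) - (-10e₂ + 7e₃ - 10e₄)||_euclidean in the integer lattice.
21.7715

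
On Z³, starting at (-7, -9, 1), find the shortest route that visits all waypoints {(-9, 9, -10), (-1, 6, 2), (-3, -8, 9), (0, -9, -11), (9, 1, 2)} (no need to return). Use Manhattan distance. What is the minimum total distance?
103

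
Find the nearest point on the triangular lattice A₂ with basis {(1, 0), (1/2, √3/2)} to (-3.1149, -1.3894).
(-3, -1.732)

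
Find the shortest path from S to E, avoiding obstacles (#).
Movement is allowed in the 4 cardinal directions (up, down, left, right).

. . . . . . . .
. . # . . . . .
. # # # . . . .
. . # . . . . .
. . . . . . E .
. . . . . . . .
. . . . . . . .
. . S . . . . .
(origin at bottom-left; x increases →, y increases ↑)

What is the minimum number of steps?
7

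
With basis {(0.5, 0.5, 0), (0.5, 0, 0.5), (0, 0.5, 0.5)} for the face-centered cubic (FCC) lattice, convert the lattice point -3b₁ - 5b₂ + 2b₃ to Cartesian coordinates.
(-4, -0.5, -1.5)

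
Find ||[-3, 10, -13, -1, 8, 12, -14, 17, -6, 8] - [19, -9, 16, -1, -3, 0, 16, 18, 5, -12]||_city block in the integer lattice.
155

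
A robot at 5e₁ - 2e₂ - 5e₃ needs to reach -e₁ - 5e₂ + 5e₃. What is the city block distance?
19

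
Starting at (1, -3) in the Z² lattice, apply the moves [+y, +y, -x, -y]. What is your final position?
(0, -2)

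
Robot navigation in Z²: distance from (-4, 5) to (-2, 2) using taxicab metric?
5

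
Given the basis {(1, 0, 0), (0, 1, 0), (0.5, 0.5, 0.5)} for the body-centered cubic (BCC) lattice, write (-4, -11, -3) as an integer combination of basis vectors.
-b₁ - 8b₂ - 6b₃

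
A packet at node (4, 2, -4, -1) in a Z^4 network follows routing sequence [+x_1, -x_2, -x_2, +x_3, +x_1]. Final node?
(6, 0, -3, -1)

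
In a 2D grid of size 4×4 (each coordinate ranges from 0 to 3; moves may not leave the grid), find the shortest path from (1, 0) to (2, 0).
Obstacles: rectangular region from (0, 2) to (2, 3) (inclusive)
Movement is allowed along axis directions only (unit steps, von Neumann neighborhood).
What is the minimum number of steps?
1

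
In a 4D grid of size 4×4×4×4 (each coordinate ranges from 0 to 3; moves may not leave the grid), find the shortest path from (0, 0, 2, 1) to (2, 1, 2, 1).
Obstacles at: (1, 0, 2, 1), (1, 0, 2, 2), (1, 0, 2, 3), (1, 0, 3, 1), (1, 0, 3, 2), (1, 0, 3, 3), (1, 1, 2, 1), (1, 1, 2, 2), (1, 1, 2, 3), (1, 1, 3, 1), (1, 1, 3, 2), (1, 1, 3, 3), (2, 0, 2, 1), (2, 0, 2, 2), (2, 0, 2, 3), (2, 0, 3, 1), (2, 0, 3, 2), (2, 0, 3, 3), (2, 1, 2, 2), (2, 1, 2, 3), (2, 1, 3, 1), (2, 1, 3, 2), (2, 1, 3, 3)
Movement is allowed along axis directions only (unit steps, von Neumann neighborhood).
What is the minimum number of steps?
5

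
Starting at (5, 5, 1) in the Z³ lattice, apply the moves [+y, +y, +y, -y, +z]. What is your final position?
(5, 7, 2)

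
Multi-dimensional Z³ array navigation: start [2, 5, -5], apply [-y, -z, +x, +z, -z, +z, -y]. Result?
(3, 3, -5)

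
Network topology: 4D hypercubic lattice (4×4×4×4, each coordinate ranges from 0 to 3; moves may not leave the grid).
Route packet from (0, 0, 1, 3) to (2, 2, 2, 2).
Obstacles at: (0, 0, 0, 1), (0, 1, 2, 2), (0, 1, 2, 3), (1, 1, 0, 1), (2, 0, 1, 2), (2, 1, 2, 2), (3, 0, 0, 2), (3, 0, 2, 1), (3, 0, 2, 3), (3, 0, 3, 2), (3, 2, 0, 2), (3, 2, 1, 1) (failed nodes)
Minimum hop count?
6
(one shortest path: (0, 0, 1, 3) → (1, 0, 1, 3) → (2, 0, 1, 3) → (2, 1, 1, 3) → (2, 2, 1, 3) → (2, 2, 2, 3) → (2, 2, 2, 2))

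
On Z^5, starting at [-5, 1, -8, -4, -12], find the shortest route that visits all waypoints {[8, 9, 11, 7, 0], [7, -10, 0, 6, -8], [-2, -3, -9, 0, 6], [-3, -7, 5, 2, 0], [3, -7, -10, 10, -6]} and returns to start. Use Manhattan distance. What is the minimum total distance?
196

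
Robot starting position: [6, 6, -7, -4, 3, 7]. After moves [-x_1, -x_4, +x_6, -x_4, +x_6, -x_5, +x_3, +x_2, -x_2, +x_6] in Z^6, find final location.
(5, 6, -6, -6, 2, 10)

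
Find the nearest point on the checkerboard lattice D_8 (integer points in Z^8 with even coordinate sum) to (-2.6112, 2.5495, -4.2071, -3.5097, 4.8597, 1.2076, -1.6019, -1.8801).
(-3, 3, -4, -4, 5, 1, -2, -2)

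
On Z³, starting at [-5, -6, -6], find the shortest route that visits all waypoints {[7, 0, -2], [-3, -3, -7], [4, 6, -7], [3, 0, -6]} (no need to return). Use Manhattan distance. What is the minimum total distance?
38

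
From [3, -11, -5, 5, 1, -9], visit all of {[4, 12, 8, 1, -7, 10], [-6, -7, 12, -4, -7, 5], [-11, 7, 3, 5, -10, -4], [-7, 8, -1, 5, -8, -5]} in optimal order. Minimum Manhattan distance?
147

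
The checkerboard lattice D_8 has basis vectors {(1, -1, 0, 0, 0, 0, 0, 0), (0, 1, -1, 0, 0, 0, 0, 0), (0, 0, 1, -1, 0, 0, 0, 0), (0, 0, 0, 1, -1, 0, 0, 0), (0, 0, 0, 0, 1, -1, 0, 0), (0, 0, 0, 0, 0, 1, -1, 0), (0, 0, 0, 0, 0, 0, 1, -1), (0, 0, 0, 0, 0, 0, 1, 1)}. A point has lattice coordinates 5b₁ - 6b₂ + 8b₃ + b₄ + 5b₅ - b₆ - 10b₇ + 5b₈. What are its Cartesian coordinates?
(5, -11, 14, -7, 4, -6, -4, 15)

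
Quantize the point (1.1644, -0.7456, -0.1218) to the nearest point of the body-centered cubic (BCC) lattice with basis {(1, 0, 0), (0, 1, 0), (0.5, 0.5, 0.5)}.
(1, -1, 0)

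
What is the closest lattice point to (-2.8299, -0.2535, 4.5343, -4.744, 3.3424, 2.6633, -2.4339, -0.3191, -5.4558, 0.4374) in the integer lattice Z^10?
(-3, 0, 5, -5, 3, 3, -2, 0, -5, 0)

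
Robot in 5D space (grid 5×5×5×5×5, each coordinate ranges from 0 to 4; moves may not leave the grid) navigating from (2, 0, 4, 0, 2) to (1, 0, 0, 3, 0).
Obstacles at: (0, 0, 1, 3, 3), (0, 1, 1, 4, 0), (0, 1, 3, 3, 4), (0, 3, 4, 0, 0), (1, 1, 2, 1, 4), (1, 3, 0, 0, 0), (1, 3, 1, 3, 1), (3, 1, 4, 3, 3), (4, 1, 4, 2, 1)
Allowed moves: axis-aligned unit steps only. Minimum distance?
10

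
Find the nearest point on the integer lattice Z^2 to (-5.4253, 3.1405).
(-5, 3)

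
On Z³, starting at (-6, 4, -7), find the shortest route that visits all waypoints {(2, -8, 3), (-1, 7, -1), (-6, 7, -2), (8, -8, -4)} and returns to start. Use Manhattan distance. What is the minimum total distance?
78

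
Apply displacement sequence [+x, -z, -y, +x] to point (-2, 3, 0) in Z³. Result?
(0, 2, -1)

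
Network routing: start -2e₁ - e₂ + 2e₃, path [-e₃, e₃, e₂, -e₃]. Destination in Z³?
(-2, 0, 1)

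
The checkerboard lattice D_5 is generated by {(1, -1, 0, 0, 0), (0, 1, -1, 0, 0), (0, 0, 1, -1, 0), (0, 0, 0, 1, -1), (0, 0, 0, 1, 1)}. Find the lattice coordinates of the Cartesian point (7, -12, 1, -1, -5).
7b₁ - 5b₂ - 4b₃ - 5b₅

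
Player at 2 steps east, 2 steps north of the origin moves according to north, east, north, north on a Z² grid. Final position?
(3, 5)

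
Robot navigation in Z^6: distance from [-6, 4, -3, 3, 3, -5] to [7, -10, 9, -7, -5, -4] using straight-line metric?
25.9615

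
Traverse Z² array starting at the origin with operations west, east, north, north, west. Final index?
(-1, 2)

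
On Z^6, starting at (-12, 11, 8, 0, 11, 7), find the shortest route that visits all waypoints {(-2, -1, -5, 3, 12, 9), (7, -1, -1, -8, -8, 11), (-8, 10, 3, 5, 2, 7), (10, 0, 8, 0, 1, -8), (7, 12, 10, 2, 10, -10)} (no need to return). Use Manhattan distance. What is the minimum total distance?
188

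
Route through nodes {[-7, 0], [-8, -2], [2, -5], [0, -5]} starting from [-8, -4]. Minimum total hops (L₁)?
19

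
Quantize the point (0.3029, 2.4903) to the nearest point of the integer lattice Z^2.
(0, 2)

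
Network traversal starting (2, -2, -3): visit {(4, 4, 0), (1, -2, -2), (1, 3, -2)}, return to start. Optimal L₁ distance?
24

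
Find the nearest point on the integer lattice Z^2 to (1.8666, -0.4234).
(2, 0)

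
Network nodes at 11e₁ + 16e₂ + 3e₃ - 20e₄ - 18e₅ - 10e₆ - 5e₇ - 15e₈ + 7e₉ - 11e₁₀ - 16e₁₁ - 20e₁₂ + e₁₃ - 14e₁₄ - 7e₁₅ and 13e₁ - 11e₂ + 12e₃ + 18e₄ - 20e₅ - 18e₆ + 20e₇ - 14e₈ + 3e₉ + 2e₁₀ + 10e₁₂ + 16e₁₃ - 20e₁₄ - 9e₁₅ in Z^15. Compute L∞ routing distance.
38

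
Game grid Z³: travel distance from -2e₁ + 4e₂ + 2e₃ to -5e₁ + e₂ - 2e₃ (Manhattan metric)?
10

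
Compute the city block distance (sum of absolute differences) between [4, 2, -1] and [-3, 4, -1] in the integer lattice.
9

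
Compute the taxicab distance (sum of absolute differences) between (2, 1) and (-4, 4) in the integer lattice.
9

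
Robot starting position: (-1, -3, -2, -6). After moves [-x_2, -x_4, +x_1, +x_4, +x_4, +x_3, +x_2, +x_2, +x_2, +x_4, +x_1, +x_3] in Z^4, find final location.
(1, -1, 0, -4)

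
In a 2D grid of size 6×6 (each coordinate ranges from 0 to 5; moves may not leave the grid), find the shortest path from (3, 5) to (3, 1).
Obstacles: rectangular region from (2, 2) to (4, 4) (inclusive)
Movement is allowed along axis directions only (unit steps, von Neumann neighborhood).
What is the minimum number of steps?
8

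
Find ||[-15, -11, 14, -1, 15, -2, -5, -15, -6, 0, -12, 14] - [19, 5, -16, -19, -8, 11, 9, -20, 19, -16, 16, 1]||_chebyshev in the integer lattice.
34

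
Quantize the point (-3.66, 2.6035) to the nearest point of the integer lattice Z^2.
(-4, 3)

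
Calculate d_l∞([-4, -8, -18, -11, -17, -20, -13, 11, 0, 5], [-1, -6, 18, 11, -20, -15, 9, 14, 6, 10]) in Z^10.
36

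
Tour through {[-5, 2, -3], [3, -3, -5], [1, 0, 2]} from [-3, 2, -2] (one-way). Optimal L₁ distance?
28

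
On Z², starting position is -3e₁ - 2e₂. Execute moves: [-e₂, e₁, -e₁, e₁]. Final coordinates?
(-2, -3)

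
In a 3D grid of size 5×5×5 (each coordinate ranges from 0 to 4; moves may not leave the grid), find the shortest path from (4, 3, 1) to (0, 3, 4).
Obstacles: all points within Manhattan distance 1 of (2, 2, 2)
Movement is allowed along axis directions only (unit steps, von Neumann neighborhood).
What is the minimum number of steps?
7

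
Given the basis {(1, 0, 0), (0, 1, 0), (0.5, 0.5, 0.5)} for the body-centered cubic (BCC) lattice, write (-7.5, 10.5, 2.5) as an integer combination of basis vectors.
-10b₁ + 8b₂ + 5b₃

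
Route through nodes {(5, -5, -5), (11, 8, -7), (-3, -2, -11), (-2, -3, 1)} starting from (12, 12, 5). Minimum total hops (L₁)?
67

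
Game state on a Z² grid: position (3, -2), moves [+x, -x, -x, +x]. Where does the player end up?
(3, -2)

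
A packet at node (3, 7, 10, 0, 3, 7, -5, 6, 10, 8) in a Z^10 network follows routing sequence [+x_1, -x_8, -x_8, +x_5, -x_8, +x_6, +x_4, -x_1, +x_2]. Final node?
(3, 8, 10, 1, 4, 8, -5, 3, 10, 8)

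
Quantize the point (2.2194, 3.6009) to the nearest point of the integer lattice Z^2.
(2, 4)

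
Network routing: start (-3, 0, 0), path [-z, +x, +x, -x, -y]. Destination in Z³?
(-2, -1, -1)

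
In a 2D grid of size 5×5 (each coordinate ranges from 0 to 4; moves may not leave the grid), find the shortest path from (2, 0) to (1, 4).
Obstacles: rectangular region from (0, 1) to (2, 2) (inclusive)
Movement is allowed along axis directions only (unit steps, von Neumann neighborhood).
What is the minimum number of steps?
7
(one shortest path: (2, 0) → (3, 0) → (3, 1) → (3, 2) → (3, 3) → (2, 3) → (1, 3) → (1, 4))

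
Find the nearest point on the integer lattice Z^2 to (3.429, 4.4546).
(3, 4)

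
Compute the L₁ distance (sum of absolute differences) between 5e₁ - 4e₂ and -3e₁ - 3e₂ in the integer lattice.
9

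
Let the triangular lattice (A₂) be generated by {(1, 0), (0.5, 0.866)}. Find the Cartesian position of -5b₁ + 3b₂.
(-3.5, 2.598)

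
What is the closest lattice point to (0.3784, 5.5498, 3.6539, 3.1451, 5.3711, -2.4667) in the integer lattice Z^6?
(0, 6, 4, 3, 5, -2)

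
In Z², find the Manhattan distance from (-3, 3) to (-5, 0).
5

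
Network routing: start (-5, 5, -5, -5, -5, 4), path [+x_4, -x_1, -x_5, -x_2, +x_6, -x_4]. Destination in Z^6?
(-6, 4, -5, -5, -6, 5)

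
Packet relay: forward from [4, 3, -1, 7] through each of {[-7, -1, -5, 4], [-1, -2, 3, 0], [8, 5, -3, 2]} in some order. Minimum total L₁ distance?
56
(one optimal route: (4, 3, -1, 7) → (8, 5, -3, 2) → (-1, -2, 3, 0) → (-7, -1, -5, 4))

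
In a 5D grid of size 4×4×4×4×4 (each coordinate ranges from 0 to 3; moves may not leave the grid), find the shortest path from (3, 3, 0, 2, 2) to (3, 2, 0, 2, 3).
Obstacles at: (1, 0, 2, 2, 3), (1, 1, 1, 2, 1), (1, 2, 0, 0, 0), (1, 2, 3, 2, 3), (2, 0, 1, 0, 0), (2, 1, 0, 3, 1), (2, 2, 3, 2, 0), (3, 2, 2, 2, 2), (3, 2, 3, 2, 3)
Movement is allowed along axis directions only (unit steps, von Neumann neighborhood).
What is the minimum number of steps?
2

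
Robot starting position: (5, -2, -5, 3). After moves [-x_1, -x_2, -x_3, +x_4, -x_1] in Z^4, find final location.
(3, -3, -6, 4)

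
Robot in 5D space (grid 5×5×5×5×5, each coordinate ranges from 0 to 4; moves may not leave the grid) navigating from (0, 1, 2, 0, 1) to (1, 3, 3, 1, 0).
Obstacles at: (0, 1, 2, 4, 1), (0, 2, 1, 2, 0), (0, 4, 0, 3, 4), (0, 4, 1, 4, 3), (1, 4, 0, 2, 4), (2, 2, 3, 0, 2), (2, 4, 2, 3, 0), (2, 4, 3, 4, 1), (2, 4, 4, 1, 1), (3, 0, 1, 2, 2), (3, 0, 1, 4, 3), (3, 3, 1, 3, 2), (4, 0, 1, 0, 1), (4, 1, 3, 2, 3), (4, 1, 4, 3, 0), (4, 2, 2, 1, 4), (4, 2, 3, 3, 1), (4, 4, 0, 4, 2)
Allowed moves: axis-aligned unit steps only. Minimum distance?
6
(one shortest path: (0, 1, 2, 0, 1) → (1, 1, 2, 0, 1) → (1, 2, 2, 0, 1) → (1, 3, 2, 0, 1) → (1, 3, 3, 0, 1) → (1, 3, 3, 1, 1) → (1, 3, 3, 1, 0))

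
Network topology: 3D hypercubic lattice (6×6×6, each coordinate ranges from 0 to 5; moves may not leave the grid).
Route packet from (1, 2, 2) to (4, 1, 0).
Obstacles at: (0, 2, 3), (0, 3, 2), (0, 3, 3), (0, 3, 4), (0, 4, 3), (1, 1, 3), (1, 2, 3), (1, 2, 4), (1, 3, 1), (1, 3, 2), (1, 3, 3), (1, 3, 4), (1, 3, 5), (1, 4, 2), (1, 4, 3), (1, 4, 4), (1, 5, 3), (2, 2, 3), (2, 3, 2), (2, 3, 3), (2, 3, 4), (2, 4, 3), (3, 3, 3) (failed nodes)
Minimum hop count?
6
(one shortest path: (1, 2, 2) → (2, 2, 2) → (3, 2, 2) → (4, 2, 2) → (4, 1, 2) → (4, 1, 1) → (4, 1, 0))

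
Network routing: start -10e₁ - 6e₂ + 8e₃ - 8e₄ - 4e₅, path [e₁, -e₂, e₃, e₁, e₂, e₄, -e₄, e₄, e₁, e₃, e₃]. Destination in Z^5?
(-7, -6, 11, -7, -4)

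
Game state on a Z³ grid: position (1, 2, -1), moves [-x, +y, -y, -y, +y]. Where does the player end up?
(0, 2, -1)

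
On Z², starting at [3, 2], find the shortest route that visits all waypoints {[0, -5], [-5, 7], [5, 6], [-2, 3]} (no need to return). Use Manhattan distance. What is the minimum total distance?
34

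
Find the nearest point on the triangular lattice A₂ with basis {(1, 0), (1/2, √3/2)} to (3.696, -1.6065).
(4, -1.732)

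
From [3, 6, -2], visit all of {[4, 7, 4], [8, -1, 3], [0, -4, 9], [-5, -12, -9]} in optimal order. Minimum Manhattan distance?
69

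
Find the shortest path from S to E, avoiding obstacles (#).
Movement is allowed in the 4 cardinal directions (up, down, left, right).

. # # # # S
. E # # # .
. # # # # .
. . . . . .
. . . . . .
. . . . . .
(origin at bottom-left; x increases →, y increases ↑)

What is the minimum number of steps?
11
(one shortest path: (5, 5) → (5, 4) → (5, 3) → (5, 2) → (4, 2) → (3, 2) → (2, 2) → (1, 2) → (0, 2) → (0, 3) → (0, 4) → (1, 4))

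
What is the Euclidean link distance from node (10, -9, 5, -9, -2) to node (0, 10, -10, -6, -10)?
27.55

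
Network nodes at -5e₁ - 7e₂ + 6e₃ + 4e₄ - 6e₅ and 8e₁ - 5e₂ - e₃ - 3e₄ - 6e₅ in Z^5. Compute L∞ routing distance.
13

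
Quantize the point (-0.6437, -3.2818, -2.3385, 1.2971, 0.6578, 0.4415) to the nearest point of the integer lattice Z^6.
(-1, -3, -2, 1, 1, 0)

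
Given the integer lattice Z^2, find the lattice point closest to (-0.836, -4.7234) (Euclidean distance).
(-1, -5)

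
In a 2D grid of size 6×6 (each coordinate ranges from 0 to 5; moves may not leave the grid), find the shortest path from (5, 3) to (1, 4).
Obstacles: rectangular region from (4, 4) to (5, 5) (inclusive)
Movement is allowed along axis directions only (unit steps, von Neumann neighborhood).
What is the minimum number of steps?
5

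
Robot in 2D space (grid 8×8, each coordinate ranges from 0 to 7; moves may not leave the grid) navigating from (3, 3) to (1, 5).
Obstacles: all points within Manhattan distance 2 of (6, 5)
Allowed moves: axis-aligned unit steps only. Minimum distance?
4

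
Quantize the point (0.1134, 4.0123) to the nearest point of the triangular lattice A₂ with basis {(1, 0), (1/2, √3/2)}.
(0.5, 4.33)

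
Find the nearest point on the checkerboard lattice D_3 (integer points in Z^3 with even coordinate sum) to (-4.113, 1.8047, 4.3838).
(-4, 2, 4)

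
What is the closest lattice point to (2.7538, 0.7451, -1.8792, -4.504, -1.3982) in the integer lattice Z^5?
(3, 1, -2, -5, -1)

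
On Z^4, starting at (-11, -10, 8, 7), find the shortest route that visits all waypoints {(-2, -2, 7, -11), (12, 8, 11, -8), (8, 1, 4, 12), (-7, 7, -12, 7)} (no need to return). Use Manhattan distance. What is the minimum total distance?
147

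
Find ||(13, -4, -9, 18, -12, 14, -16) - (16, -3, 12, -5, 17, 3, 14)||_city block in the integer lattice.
118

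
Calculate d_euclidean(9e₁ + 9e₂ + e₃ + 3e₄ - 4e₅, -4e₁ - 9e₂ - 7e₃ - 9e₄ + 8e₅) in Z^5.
29.0689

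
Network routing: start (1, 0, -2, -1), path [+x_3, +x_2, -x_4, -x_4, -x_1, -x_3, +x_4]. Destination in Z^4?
(0, 1, -2, -2)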